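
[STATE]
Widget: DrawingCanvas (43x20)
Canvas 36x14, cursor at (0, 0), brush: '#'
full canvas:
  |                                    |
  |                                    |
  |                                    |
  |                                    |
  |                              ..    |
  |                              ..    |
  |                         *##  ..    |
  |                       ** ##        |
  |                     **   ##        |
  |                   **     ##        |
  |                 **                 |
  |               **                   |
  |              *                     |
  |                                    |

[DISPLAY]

+                                          
                                           
                                           
                                           
                              ..           
                              ..           
                         *##  ..           
                       ** ##               
                     **   ##               
                   **     ##               
                 **                        
               **                          
              *                            
                                           
                                           
                                           
                                           
                                           
                                           
                                           


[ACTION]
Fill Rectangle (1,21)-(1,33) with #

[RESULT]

+                                          
                     #############         
                                           
                                           
                              ..           
                              ..           
                         *##  ..           
                       ** ##               
                     **   ##               
                   **     ##               
                 **                        
               **                          
              *                            
                                           
                                           
                                           
                                           
                                           
                                           
                                           


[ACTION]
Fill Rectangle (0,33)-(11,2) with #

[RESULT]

+ ################################         
  ################################         
  ################################         
  ################################         
  ################################         
  ################################         
  ################################         
  ################################         
  ################################         
  ################################         
  ################################         
  ################################         
              *                            
                                           
                                           
                                           
                                           
                                           
                                           
                                           


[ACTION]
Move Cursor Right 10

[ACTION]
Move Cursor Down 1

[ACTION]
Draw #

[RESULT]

  ################################         
  ################################         
  ################################         
  ################################         
  ################################         
  ################################         
  ################################         
  ################################         
  ################################         
  ################################         
  ################################         
  ################################         
              *                            
                                           
                                           
                                           
                                           
                                           
                                           
                                           


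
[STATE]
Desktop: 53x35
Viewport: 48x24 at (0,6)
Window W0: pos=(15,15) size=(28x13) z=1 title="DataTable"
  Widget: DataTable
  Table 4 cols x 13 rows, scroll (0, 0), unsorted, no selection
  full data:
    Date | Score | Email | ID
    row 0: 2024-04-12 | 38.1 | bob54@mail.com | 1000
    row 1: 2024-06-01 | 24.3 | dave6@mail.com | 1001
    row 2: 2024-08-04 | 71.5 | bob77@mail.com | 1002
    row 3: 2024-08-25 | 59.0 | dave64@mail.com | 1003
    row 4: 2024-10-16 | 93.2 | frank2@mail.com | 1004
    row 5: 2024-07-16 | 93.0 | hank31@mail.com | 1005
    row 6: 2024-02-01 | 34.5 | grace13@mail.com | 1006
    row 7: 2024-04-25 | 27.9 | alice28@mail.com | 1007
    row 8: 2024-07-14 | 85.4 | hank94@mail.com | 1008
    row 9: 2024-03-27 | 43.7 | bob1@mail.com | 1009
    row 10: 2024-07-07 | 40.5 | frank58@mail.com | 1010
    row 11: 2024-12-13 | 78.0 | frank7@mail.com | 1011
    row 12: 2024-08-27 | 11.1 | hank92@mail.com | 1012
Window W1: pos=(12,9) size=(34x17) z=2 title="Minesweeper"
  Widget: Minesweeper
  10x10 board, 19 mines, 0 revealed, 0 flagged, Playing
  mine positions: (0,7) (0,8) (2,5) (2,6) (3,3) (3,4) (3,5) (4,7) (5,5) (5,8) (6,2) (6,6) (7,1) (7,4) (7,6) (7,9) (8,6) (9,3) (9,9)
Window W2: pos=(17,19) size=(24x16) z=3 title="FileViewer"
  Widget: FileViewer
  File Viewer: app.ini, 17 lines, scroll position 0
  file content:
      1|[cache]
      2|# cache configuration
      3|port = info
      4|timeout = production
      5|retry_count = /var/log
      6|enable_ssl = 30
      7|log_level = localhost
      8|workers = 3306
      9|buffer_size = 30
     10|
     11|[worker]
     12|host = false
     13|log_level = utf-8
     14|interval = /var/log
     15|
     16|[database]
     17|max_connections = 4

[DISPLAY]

                                                
                                                
                                                
            ┏━━━━━━━━━━━━━━━━━━━━━━━━━━━━━━━━┓  
            ┃ Minesweeper                    ┃  
            ┠────────────────────────────────┨  
            ┃■■■■■■■■■■                      ┃  
            ┃■■■■■■■■■■                      ┃  
            ┃■■■■■■■■■■                      ┃  
            ┃■■■■■■■■■■                      ┃  
            ┃■■■■■■■■■■                      ┃  
            ┃■■■■■■■■■■                      ┃  
            ┃■■■■■■■■■■                      ┃  
            ┃■■■■┏━━━━━━━━━━━━━━━━━━━━━━┓    ┃  
            ┃■■■■┃ FileViewer           ┃    ┃  
            ┃■■■■┠──────────────────────┨    ┃  
            ┃    ┃[cache]              ▲┃    ┃  
            ┃    ┃# cache configuration█┃    ┃  
            ┃    ┃port = info          ░┃    ┃  
            ┗━━━━┃timeout = production ░┃━━━━┛  
               ┃2┃retry_count = /var/lo░┃m┃     
               ┗━┃enable_ssl = 30      ░┃━┛     
                 ┃log_level = localhost░┃       
                 ┃workers = 3306       ░┃       


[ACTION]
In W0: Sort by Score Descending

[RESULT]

                                                
                                                
                                                
            ┏━━━━━━━━━━━━━━━━━━━━━━━━━━━━━━━━┓  
            ┃ Minesweeper                    ┃  
            ┠────────────────────────────────┨  
            ┃■■■■■■■■■■                      ┃  
            ┃■■■■■■■■■■                      ┃  
            ┃■■■■■■■■■■                      ┃  
            ┃■■■■■■■■■■                      ┃  
            ┃■■■■■■■■■■                      ┃  
            ┃■■■■■■■■■■                      ┃  
            ┃■■■■■■■■■■                      ┃  
            ┃■■■■┏━━━━━━━━━━━━━━━━━━━━━━┓    ┃  
            ┃■■■■┃ FileViewer           ┃    ┃  
            ┃■■■■┠──────────────────────┨    ┃  
            ┃    ┃[cache]              ▲┃    ┃  
            ┃    ┃# cache configuration█┃    ┃  
            ┃    ┃port = info          ░┃    ┃  
            ┗━━━━┃timeout = production ░┃━━━━┛  
               ┃2┃retry_count = /var/lo░┃l┃     
               ┗━┃enable_ssl = 30      ░┃━┛     
                 ┃log_level = localhost░┃       
                 ┃workers = 3306       ░┃       


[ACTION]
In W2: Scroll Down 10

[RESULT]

                                                
                                                
                                                
            ┏━━━━━━━━━━━━━━━━━━━━━━━━━━━━━━━━┓  
            ┃ Minesweeper                    ┃  
            ┠────────────────────────────────┨  
            ┃■■■■■■■■■■                      ┃  
            ┃■■■■■■■■■■                      ┃  
            ┃■■■■■■■■■■                      ┃  
            ┃■■■■■■■■■■                      ┃  
            ┃■■■■■■■■■■                      ┃  
            ┃■■■■■■■■■■                      ┃  
            ┃■■■■■■■■■■                      ┃  
            ┃■■■■┏━━━━━━━━━━━━━━━━━━━━━━┓    ┃  
            ┃■■■■┃ FileViewer           ┃    ┃  
            ┃■■■■┠──────────────────────┨    ┃  
            ┃    ┃enable_ssl = 30      ▲┃    ┃  
            ┃    ┃log_level = localhost░┃    ┃  
            ┃    ┃workers = 3306       ░┃    ┃  
            ┗━━━━┃buffer_size = 30     ░┃━━━━┛  
               ┃2┃                     ░┃l┃     
               ┗━┃[worker]             ░┃━┛     
                 ┃host = false         ░┃       
                 ┃log_level = utf-8    ░┃       


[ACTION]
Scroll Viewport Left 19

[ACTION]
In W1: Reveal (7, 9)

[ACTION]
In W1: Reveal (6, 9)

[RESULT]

                                                
                                                
                                                
            ┏━━━━━━━━━━━━━━━━━━━━━━━━━━━━━━━━┓  
            ┃ Minesweeper                    ┃  
            ┠────────────────────────────────┨  
            ┃■■■■■■■✹✹■                      ┃  
            ┃■■■■■■■■■■                      ┃  
            ┃■■■■■✹✹■■■                      ┃  
            ┃■■■✹✹✹■■■■                      ┃  
            ┃■■■■■■■✹■■                      ┃  
            ┃■■■■■✹■■✹■                      ┃  
            ┃■■✹■■■✹■■■                      ┃  
            ┃■✹■■┏━━━━━━━━━━━━━━━━━━━━━━┓    ┃  
            ┃■■■■┃ FileViewer           ┃    ┃  
            ┃■■■✹┠──────────────────────┨    ┃  
            ┃    ┃enable_ssl = 30      ▲┃    ┃  
            ┃    ┃log_level = localhost░┃    ┃  
            ┃    ┃workers = 3306       ░┃    ┃  
            ┗━━━━┃buffer_size = 30     ░┃━━━━┛  
               ┃2┃                     ░┃l┃     
               ┗━┃[worker]             ░┃━┛     
                 ┃host = false         ░┃       
                 ┃log_level = utf-8    ░┃       


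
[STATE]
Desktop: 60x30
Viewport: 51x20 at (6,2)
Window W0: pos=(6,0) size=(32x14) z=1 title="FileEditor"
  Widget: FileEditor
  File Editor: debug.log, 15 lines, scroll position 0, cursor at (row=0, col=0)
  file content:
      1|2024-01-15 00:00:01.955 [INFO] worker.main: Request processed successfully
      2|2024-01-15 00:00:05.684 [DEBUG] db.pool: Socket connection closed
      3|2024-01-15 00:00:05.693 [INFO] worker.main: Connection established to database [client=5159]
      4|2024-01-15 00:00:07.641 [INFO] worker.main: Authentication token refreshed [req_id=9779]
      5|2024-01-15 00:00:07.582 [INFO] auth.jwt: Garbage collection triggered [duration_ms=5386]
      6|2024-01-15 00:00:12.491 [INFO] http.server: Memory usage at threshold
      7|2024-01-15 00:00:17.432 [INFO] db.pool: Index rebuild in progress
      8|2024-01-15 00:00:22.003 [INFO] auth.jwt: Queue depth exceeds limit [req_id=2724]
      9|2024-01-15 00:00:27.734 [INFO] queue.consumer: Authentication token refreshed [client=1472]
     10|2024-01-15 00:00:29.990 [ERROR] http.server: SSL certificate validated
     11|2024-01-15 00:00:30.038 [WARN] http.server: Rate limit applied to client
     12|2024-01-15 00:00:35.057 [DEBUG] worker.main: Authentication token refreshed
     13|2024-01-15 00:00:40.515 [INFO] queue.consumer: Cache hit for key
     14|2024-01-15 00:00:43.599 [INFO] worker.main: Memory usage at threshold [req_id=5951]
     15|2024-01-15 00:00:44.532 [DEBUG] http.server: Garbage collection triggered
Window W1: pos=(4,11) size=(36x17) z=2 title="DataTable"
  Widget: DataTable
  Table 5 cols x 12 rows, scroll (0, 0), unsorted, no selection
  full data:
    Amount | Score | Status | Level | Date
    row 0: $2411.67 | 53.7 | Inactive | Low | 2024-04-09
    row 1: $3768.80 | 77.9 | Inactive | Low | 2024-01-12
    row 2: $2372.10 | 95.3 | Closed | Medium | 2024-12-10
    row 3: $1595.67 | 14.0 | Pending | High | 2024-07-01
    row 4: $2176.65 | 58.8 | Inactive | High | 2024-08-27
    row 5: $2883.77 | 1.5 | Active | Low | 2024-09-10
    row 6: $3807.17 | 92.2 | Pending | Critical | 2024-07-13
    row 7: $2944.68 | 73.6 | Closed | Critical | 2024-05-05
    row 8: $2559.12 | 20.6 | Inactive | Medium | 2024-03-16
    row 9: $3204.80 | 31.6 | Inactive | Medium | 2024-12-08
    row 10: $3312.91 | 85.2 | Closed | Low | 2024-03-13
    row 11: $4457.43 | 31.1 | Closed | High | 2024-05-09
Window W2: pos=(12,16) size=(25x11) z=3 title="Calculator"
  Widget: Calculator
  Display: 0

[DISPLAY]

┠──────────────────────────────┨                   
┃█024-01-15 00:00:01.955 [INFO▲┃                   
┃2024-01-15 00:00:05.684 [DEBU█┃                   
┃2024-01-15 00:00:05.693 [INFO░┃                   
┃2024-01-15 00:00:07.641 [INFO░┃                   
┃2024-01-15 00:00:07.582 [INFO░┃                   
┃2024-01-15 00:00:12.491 [INFO░┃                   
┃2024-01-15 00:00:17.432 [INFO░┃                   
┃2024-01-15 00:00:22.003 [INFO░┃                   
━━━━━━━━━━━━━━━━━━━━━━━━━━━━━━━━━┓                 
DataTable                        ┃                 
─────────────────────────────────┨                 
mount  │Score│Status  │Level   │D┃                 
───────┼─────┼────────┼────────┼─┃                 
2411.6┏━━━━━━━━━━━━━━━━━━━━━━━┓│2┃                 
3768.8┃ Calculator            ┃│2┃                 
2372.1┠───────────────────────┨│2┃                 
1595.6┃                      0┃│2┃                 
2176.6┃┌───┬───┬───┬───┐      ┃│2┃                 
2883.7┃│ 7 │ 8 │ 9 │ ÷ │      ┃│2┃                 


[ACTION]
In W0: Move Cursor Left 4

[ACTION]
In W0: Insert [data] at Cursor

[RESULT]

┠──────────────────────────────┨                   
┃data█024-01-15 00:00:01.955 [▲┃                   
┃2024-01-15 00:00:05.684 [DEBU█┃                   
┃2024-01-15 00:00:05.693 [INFO░┃                   
┃2024-01-15 00:00:07.641 [INFO░┃                   
┃2024-01-15 00:00:07.582 [INFO░┃                   
┃2024-01-15 00:00:12.491 [INFO░┃                   
┃2024-01-15 00:00:17.432 [INFO░┃                   
┃2024-01-15 00:00:22.003 [INFO░┃                   
━━━━━━━━━━━━━━━━━━━━━━━━━━━━━━━━━┓                 
DataTable                        ┃                 
─────────────────────────────────┨                 
mount  │Score│Status  │Level   │D┃                 
───────┼─────┼────────┼────────┼─┃                 
2411.6┏━━━━━━━━━━━━━━━━━━━━━━━┓│2┃                 
3768.8┃ Calculator            ┃│2┃                 
2372.1┠───────────────────────┨│2┃                 
1595.6┃                      0┃│2┃                 
2176.6┃┌───┬───┬───┬───┐      ┃│2┃                 
2883.7┃│ 7 │ 8 │ 9 │ ÷ │      ┃│2┃                 


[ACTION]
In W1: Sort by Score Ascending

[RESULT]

┠──────────────────────────────┨                   
┃data█024-01-15 00:00:01.955 [▲┃                   
┃2024-01-15 00:00:05.684 [DEBU█┃                   
┃2024-01-15 00:00:05.693 [INFO░┃                   
┃2024-01-15 00:00:07.641 [INFO░┃                   
┃2024-01-15 00:00:07.582 [INFO░┃                   
┃2024-01-15 00:00:12.491 [INFO░┃                   
┃2024-01-15 00:00:17.432 [INFO░┃                   
┃2024-01-15 00:00:22.003 [INFO░┃                   
━━━━━━━━━━━━━━━━━━━━━━━━━━━━━━━━━┓                 
DataTable                        ┃                 
─────────────────────────────────┨                 
mount  │Scor▲│Status  │Level   │D┃                 
───────┼─────┼────────┼────────┼─┃                 
2883.7┏━━━━━━━━━━━━━━━━━━━━━━━┓│2┃                 
1595.6┃ Calculator            ┃│2┃                 
2559.1┠───────────────────────┨│2┃                 
4457.4┃                      0┃│2┃                 
3204.8┃┌───┬───┬───┬───┐      ┃│2┃                 
2411.6┃│ 7 │ 8 │ 9 │ ÷ │      ┃│2┃                 


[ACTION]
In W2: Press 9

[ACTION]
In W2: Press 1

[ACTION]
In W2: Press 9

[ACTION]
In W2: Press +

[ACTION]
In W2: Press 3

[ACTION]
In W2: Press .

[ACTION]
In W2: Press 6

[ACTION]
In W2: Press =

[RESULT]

┠──────────────────────────────┨                   
┃data█024-01-15 00:00:01.955 [▲┃                   
┃2024-01-15 00:00:05.684 [DEBU█┃                   
┃2024-01-15 00:00:05.693 [INFO░┃                   
┃2024-01-15 00:00:07.641 [INFO░┃                   
┃2024-01-15 00:00:07.582 [INFO░┃                   
┃2024-01-15 00:00:12.491 [INFO░┃                   
┃2024-01-15 00:00:17.432 [INFO░┃                   
┃2024-01-15 00:00:22.003 [INFO░┃                   
━━━━━━━━━━━━━━━━━━━━━━━━━━━━━━━━━┓                 
DataTable                        ┃                 
─────────────────────────────────┨                 
mount  │Scor▲│Status  │Level   │D┃                 
───────┼─────┼────────┼────────┼─┃                 
2883.7┏━━━━━━━━━━━━━━━━━━━━━━━┓│2┃                 
1595.6┃ Calculator            ┃│2┃                 
2559.1┠───────────────────────┨│2┃                 
4457.4┃                  922.6┃│2┃                 
3204.8┃┌───┬───┬───┬───┐      ┃│2┃                 
2411.6┃│ 7 │ 8 │ 9 │ ÷ │      ┃│2┃                 


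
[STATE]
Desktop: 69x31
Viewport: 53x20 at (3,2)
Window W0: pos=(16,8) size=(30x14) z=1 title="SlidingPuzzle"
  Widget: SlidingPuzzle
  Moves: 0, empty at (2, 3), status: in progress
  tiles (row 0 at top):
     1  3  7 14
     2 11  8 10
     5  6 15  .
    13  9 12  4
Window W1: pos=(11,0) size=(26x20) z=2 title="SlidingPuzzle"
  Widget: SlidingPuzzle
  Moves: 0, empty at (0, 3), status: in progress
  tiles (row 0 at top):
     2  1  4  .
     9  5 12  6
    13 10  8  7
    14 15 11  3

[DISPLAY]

        ┠────────────────────────┨                   
        ┃┌────┬────┬────┬────┐   ┃                   
        ┃│  2 │  1 │  4 │    │   ┃                   
        ┃├────┼────┼────┼────┤   ┃                   
        ┃│  9 │  5 │ 12 │  6 │   ┃                   
        ┃├────┼────┼────┼────┤   ┃                   
        ┃│ 13 │ 10 │  8 │  7 │   ┃━━━━━━━━┓          
        ┃├────┼────┼────┼────┤   ┃        ┃          
        ┃│ 14 │ 15 │ 11 │  3 │   ┃────────┨          
        ┃└────┴────┴────┴────┘   ┃┐       ┃          
        ┃Moves: 0                ┃│       ┃          
        ┃                        ┃┤       ┃          
        ┃                        ┃│       ┃          
        ┃                        ┃┤       ┃          
        ┃                        ┃│       ┃          
        ┃                        ┃┤       ┃          
        ┃                        ┃│       ┃          
        ┗━━━━━━━━━━━━━━━━━━━━━━━━┛┘       ┃          
             ┃Moves: 0                    ┃          
             ┗━━━━━━━━━━━━━━━━━━━━━━━━━━━━┛          


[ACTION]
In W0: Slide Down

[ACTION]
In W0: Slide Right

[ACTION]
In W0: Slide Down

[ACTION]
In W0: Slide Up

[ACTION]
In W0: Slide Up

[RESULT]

        ┠────────────────────────┨                   
        ┃┌────┬────┬────┬────┐   ┃                   
        ┃│  2 │  1 │  4 │    │   ┃                   
        ┃├────┼────┼────┼────┤   ┃                   
        ┃│  9 │  5 │ 12 │  6 │   ┃                   
        ┃├────┼────┼────┼────┤   ┃                   
        ┃│ 13 │ 10 │  8 │  7 │   ┃━━━━━━━━┓          
        ┃├────┼────┼────┼────┤   ┃        ┃          
        ┃│ 14 │ 15 │ 11 │  3 │   ┃────────┨          
        ┃└────┴────┴────┴────┘   ┃┐       ┃          
        ┃Moves: 0                ┃│       ┃          
        ┃                        ┃┤       ┃          
        ┃                        ┃│       ┃          
        ┃                        ┃┤       ┃          
        ┃                        ┃│       ┃          
        ┃                        ┃┤       ┃          
        ┃                        ┃│       ┃          
        ┗━━━━━━━━━━━━━━━━━━━━━━━━┛┘       ┃          
             ┃Moves: 5                    ┃          
             ┗━━━━━━━━━━━━━━━━━━━━━━━━━━━━┛          


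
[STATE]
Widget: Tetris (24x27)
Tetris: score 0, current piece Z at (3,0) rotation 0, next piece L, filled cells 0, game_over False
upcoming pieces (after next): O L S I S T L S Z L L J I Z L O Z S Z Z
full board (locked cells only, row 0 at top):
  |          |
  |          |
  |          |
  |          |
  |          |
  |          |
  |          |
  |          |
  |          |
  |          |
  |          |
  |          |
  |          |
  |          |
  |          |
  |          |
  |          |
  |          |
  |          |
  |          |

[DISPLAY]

   ▓▓     │Next:        
    ▓▓    │  ▒          
          │▒▒▒          
          │             
          │             
          │             
          │Score:       
          │0            
          │             
          │             
          │             
          │             
          │             
          │             
          │             
          │             
          │             
          │             
          │             
          │             
          │             
          │             
          │             
          │             
          │             
          │             
          │             


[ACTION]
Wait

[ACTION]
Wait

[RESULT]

          │Next:        
          │  ▒          
   ▓▓     │▒▒▒          
    ▓▓    │             
          │             
          │             
          │Score:       
          │0            
          │             
          │             
          │             
          │             
          │             
          │             
          │             
          │             
          │             
          │             
          │             
          │             
          │             
          │             
          │             
          │             
          │             
          │             
          │             


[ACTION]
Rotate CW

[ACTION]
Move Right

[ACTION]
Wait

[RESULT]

          │Next:        
          │  ▒          
          │▒▒▒          
     ▓    │             
    ▓▓    │             
    ▓     │             
          │Score:       
          │0            
          │             
          │             
          │             
          │             
          │             
          │             
          │             
          │             
          │             
          │             
          │             
          │             
          │             
          │             
          │             
          │             
          │             
          │             
          │             


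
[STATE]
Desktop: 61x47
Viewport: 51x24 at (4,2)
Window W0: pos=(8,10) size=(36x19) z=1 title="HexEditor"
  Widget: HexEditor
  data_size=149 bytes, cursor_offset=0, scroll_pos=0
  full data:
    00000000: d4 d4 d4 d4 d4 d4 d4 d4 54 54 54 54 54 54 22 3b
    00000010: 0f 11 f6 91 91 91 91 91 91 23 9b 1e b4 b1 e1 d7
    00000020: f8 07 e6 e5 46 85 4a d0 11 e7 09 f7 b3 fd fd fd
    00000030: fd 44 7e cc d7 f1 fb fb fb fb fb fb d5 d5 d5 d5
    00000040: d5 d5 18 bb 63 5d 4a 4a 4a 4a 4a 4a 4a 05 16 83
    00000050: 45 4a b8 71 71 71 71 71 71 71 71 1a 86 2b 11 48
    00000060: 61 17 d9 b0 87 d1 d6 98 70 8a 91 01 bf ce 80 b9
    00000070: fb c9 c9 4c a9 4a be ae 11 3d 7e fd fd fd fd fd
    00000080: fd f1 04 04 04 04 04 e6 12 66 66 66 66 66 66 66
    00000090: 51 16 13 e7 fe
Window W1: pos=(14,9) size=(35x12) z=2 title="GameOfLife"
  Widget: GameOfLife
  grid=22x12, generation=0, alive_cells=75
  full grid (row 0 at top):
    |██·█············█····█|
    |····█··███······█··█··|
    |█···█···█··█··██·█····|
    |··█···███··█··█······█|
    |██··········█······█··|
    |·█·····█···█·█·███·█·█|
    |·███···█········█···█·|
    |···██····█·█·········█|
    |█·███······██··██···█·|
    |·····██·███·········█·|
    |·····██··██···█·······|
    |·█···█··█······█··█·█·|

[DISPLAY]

                                                   
                                                   
                                                   
                                                   
                                                   
                                                   
                                                   
          ┏━━━━━━━━━━━━━━━━━━━━━━━━━━━━━━━━━┓      
    ┏━━━━━┃ GameOfLife                      ┃      
    ┃ HexE┠─────────────────────────────────┨      
    ┠─────┃Gen: 0                           ┃      
    ┃00000┃█···█···█··█··██·█····           ┃      
    ┃00000┃··█···███··█··█······█           ┃      
    ┃00000┃██··········█······█··           ┃      
    ┃00000┃·█·····█···█·█·███·█·█           ┃      
    ┃00000┃·███···█········█···█·           ┃      
    ┃00000┃···██····█·█·········█           ┃      
    ┃00000┃█·███······██··██···█·           ┃      
    ┃00000┗━━━━━━━━━━━━━━━━━━━━━━━━━━━━━━━━━┛      
    ┃00000080  fd f1 04 04 04 04 04 e6 ┃           
    ┃00000090  51 16 13 e7 fe          ┃           
    ┃                                  ┃           
    ┃                                  ┃           
    ┃                                  ┃           


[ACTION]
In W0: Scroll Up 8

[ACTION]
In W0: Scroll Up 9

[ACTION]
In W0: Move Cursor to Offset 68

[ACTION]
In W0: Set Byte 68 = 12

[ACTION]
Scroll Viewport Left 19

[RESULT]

                                                   
                                                   
                                                   
                                                   
                                                   
                                                   
                                                   
              ┏━━━━━━━━━━━━━━━━━━━━━━━━━━━━━━━━━┓  
        ┏━━━━━┃ GameOfLife                      ┃  
        ┃ HexE┠─────────────────────────────────┨  
        ┠─────┃Gen: 0                           ┃  
        ┃00000┃█···█···█··█··██·█····           ┃  
        ┃00000┃··█···███··█··█······█           ┃  
        ┃00000┃██··········█······█··           ┃  
        ┃00000┃·█·····█···█·█·███·█·█           ┃  
        ┃00000┃·███···█········█···█·           ┃  
        ┃00000┃···██····█·█·········█           ┃  
        ┃00000┃█·███······██··██···█·           ┃  
        ┃00000┗━━━━━━━━━━━━━━━━━━━━━━━━━━━━━━━━━┛  
        ┃00000080  fd f1 04 04 04 04 04 e6 ┃       
        ┃00000090  51 16 13 e7 fe          ┃       
        ┃                                  ┃       
        ┃                                  ┃       
        ┃                                  ┃       


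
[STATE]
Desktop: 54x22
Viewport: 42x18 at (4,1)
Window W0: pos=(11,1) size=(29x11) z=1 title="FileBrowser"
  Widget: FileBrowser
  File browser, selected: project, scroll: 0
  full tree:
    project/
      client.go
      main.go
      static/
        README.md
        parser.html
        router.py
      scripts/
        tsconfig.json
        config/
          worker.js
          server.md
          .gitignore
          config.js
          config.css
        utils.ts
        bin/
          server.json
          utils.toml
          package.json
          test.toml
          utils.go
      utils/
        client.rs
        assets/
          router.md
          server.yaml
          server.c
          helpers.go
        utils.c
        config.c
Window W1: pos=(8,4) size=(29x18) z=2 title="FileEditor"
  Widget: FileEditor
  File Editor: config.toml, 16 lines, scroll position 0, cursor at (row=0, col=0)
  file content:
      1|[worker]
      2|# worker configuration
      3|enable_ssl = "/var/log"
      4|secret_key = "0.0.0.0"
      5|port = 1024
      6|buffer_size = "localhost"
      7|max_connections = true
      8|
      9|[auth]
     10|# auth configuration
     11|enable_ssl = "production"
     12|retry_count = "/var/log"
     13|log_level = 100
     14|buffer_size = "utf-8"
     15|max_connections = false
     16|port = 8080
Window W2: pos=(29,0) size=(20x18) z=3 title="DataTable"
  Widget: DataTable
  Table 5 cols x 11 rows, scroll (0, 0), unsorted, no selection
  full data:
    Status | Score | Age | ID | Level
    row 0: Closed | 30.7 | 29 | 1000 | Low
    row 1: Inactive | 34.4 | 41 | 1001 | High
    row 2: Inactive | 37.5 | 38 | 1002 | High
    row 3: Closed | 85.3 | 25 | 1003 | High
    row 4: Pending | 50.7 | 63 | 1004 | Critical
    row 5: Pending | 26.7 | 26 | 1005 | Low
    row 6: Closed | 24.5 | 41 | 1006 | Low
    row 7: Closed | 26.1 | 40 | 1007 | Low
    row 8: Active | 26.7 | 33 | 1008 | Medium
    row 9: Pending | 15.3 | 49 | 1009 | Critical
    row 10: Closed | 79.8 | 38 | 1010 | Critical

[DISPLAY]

       ┏━━━━━━━━━━━━━━━━━┃ DataTable      
       ┃ FileBrowser     ┠────────────────
       ┠─────────────────┃Status  │Score│A
    ┏━━━━━━━━━━━━━━━━━━━━┃────────┼─────┼─
    ┃ FileEditor         ┃Closed  │30.7 │2
    ┠────────────────────┃Inactive│34.4 │4
    ┃█worker]            ┃Inactive│37.5 │3
    ┃# worker configurati┃Closed  │85.3 │2
    ┃enable_ssl = "/var/l┃Pending │50.7 │6
    ┃secret_key = "0.0.0.┃Pending │26.7 │2
    ┃port = 1024         ┃Closed  │24.5 │4
    ┃buffer_size = "local┃Closed  │26.1 │4
    ┃max_connections = tr┃Active  │26.7 │3
    ┃                    ┃Pending │15.3 │4
    ┃[auth]              ┃Closed  │79.8 │3
    ┃# auth configuration┃                
    ┃enable_ssl = "produc┗━━━━━━━━━━━━━━━━
    ┃retry_count = "/var/log"  ░┃         


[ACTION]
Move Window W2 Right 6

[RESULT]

       ┏━━━━━━━━━━━━━━━━━━━━━━┃ DataTable 
       ┃ FileBrowser          ┠───────────
       ┠──────────────────────┃Status  │Sc
    ┏━━━━━━━━━━━━━━━━━━━━━━━━━┃────────┼──
    ┃ FileEditor              ┃Closed  │30
    ┠─────────────────────────┃Inactive│34
    ┃█worker]                 ┃Inactive│37
    ┃# worker configuration   ┃Closed  │85
    ┃enable_ssl = "/var/log"  ┃Pending │50
    ┃secret_key = "0.0.0.0"   ┃Pending │26
    ┃port = 1024              ┃Closed  │24
    ┃buffer_size = "localhost"┃Closed  │26
    ┃max_connections = true   ┃Active  │26
    ┃                         ┃Pending │15
    ┃[auth]                   ┃Closed  │79
    ┃# auth configuration     ┃           
    ┃enable_ssl = "production"┗━━━━━━━━━━━
    ┃retry_count = "/var/log"  ░┃         


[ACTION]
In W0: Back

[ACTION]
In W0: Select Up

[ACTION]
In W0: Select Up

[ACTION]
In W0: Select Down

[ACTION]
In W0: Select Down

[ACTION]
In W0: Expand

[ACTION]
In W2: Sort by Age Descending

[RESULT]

       ┏━━━━━━━━━━━━━━━━━━━━━━┃ DataTable 
       ┃ FileBrowser          ┠───────────
       ┠──────────────────────┃Status  │Sc
    ┏━━━━━━━━━━━━━━━━━━━━━━━━━┃────────┼──
    ┃ FileEditor              ┃Pending │50
    ┠─────────────────────────┃Pending │15
    ┃█worker]                 ┃Inactive│34
    ┃# worker configuration   ┃Closed  │24
    ┃enable_ssl = "/var/log"  ┃Closed  │26
    ┃secret_key = "0.0.0.0"   ┃Inactive│37
    ┃port = 1024              ┃Closed  │79
    ┃buffer_size = "localhost"┃Active  │26
    ┃max_connections = true   ┃Closed  │30
    ┃                         ┃Pending │26
    ┃[auth]                   ┃Closed  │85
    ┃# auth configuration     ┃           
    ┃enable_ssl = "production"┗━━━━━━━━━━━
    ┃retry_count = "/var/log"  ░┃         


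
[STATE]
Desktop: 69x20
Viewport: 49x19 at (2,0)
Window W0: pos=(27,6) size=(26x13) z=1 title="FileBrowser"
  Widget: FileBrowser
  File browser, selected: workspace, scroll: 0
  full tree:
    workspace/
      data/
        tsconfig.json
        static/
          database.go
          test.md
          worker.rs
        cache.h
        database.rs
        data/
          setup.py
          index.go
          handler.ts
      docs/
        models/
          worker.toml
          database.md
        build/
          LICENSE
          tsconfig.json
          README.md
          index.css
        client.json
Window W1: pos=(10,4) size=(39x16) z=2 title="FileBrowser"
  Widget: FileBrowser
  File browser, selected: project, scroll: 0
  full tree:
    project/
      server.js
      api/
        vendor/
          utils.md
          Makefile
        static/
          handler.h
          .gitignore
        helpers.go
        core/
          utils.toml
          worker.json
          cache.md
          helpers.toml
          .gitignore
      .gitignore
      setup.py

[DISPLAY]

                                                 
                                                 
                                                 
                                                 
        ┏━━━━━━━━━━━━━━━━━━━━━━━━━━━━━━━━━━━━━┓  
        ┃ FileBrowser                         ┃  
        ┠─────────────────────────────────────┨━━
        ┃> [-] project/                       ┃  
        ┃    server.js                        ┃──
        ┃    [+] api/                         ┃  
        ┃    .gitignore                       ┃  
        ┃    setup.py                         ┃  
        ┃                                     ┃  
        ┃                                     ┃  
        ┃                                     ┃  
        ┃                                     ┃  
        ┃                                     ┃  
        ┃                                     ┃  
        ┃                                     ┃━━


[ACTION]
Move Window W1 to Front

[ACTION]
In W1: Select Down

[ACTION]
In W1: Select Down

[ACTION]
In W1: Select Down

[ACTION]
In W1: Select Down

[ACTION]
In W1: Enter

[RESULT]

                                                 
                                                 
                                                 
                                                 
        ┏━━━━━━━━━━━━━━━━━━━━━━━━━━━━━━━━━━━━━┓  
        ┃ FileBrowser                         ┃  
        ┠─────────────────────────────────────┨━━
        ┃  [-] project/                       ┃  
        ┃    server.js                        ┃──
        ┃    [+] api/                         ┃  
        ┃    .gitignore                       ┃  
        ┃  > setup.py                         ┃  
        ┃                                     ┃  
        ┃                                     ┃  
        ┃                                     ┃  
        ┃                                     ┃  
        ┃                                     ┃  
        ┃                                     ┃  
        ┃                                     ┃━━
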